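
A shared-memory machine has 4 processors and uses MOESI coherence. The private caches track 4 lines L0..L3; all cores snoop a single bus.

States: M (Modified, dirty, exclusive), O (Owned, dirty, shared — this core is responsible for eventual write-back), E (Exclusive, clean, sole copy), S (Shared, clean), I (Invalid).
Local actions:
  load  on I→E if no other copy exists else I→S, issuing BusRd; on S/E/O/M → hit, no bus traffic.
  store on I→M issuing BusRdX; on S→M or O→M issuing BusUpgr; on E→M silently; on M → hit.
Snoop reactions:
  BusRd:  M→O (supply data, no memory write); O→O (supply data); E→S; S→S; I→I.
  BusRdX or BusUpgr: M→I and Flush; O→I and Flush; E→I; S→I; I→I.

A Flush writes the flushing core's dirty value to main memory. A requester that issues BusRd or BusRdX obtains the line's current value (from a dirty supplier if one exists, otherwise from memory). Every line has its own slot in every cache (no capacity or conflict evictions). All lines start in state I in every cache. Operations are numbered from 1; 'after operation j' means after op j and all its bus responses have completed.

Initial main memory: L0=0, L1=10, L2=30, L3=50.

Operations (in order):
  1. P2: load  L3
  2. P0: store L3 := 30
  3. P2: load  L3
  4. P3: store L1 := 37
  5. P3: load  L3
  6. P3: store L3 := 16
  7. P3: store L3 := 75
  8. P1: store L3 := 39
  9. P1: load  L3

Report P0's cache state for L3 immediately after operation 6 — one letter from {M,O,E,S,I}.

1. P2: load  L3  bus=[BusRd]  L3: P0=I P1=I P2=E P3=I  mem[L3]=50
2. P0: store L3 := 30  bus=[BusRdX]  L3: P0=M P1=I P2=I P3=I  mem[L3]=50
3. P2: load  L3  bus=[BusRd]  L3: P0=O P1=I P2=S P3=I  mem[L3]=50
4. P3: store L1 := 37  bus=[BusRdX]  L1: P0=I P1=I P2=I P3=M  mem[L1]=10
5. P3: load  L3  bus=[BusRd]  L3: P0=O P1=I P2=S P3=S  mem[L3]=50
6. P3: store L3 := 16  bus=[BusUpgr,Flush]  L3: P0=I P1=I P2=I P3=M  mem[L3]=30
7. P3: store L3 := 75  bus=[-]  L3: P0=I P1=I P2=I P3=M  mem[L3]=30
8. P1: store L3 := 39  bus=[BusRdX,Flush]  L3: P0=I P1=M P2=I P3=I  mem[L3]=75
9. P1: load  L3  bus=[-]  L3: P0=I P1=M P2=I P3=I  mem[L3]=75

state = I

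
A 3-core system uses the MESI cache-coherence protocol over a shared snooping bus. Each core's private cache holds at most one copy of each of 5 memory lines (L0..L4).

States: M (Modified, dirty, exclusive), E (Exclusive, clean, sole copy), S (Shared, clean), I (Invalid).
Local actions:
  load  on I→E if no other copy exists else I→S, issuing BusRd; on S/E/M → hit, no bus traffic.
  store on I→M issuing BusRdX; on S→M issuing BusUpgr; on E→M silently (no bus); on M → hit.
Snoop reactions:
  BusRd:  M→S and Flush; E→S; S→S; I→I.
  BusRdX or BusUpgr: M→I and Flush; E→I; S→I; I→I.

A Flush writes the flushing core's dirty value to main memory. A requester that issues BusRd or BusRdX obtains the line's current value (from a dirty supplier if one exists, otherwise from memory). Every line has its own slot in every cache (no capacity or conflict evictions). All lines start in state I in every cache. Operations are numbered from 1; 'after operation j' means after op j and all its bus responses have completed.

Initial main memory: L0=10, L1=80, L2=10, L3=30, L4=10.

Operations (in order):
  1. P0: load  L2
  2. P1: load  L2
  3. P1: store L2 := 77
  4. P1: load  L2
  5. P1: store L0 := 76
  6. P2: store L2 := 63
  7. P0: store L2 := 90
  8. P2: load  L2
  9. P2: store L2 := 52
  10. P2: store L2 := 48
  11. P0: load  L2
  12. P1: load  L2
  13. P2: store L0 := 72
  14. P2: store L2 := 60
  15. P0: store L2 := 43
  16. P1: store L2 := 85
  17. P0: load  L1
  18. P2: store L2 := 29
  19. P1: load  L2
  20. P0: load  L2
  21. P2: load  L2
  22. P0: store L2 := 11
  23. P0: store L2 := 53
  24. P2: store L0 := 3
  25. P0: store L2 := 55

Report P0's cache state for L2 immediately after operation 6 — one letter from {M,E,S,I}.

  op1 P0: load  L2 → E/I/I on L2; bus BusRd; mem=10
  op2 P1: load  L2 → S/S/I on L2; bus BusRd; mem=10
  op3 P1: store L2 := 77 → I/M/I on L2; bus BusUpgr; mem=10
  op4 P1: load  L2 → I/M/I on L2; bus (none); mem=10
  op5 P1: store L0 := 76 → I/M/I on L0; bus BusRdX; mem=10
  op6 P2: store L2 := 63 → I/I/M on L2; bus BusRdX Flush; mem=77
  op7 P0: store L2 := 90 → M/I/I on L2; bus BusRdX Flush; mem=63
  op8 P2: load  L2 → S/I/S on L2; bus BusRd Flush; mem=90
  op9 P2: store L2 := 52 → I/I/M on L2; bus BusUpgr; mem=90
  op10 P2: store L2 := 48 → I/I/M on L2; bus (none); mem=90
  op11 P0: load  L2 → S/I/S on L2; bus BusRd Flush; mem=48
  op12 P1: load  L2 → S/S/S on L2; bus BusRd; mem=48
  op13 P2: store L0 := 72 → I/I/M on L0; bus BusRdX Flush; mem=76
  op14 P2: store L2 := 60 → I/I/M on L2; bus BusUpgr; mem=48
  op15 P0: store L2 := 43 → M/I/I on L2; bus BusRdX Flush; mem=60
  op16 P1: store L2 := 85 → I/M/I on L2; bus BusRdX Flush; mem=43
  op17 P0: load  L1 → E/I/I on L1; bus BusRd; mem=80
  op18 P2: store L2 := 29 → I/I/M on L2; bus BusRdX Flush; mem=85
  op19 P1: load  L2 → I/S/S on L2; bus BusRd Flush; mem=29
  op20 P0: load  L2 → S/S/S on L2; bus BusRd; mem=29
  op21 P2: load  L2 → S/S/S on L2; bus (none); mem=29
  op22 P0: store L2 := 11 → M/I/I on L2; bus BusUpgr; mem=29
  op23 P0: store L2 := 53 → M/I/I on L2; bus (none); mem=29
  op24 P2: store L0 := 3 → I/I/M on L0; bus (none); mem=76
  op25 P0: store L2 := 55 → M/I/I on L2; bus (none); mem=29

state = I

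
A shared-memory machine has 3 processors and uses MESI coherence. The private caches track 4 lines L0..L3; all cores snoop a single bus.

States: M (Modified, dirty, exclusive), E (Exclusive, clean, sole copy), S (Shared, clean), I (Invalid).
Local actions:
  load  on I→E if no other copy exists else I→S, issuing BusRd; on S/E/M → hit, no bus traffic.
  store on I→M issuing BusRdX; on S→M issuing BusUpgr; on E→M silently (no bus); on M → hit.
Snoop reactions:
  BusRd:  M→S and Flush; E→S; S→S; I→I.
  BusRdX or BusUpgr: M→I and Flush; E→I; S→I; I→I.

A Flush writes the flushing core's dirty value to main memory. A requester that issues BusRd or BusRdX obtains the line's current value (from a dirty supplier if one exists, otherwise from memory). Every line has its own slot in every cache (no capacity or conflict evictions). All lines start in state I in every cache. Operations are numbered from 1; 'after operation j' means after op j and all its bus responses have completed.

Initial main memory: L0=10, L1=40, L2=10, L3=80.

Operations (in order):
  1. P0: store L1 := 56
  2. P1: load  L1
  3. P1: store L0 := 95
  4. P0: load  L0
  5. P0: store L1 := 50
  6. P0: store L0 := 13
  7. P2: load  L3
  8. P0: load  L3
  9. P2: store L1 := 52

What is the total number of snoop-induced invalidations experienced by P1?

step 1: P0: store L1 := 56  ⟶  MII  (L1)  txn=BusRdX  M[L1]=40
step 2: P1: load  L1  ⟶  SSI  (L1)  txn=BusRd+Flush  M[L1]=56
step 3: P1: store L0 := 95  ⟶  IMI  (L0)  txn=BusRdX  M[L0]=10
step 4: P0: load  L0  ⟶  SSI  (L0)  txn=BusRd+Flush  M[L0]=95
step 5: P0: store L1 := 50  ⟶  MII  (L1)  txn=BusUpgr  M[L1]=56
step 6: P0: store L0 := 13  ⟶  MII  (L0)  txn=BusUpgr  M[L0]=95
step 7: P2: load  L3  ⟶  IIE  (L3)  txn=BusRd  M[L3]=80
step 8: P0: load  L3  ⟶  SIS  (L3)  txn=BusRd  M[L3]=80
step 9: P2: store L1 := 52  ⟶  IIM  (L1)  txn=BusRdX+Flush  M[L1]=50

invalidations = 2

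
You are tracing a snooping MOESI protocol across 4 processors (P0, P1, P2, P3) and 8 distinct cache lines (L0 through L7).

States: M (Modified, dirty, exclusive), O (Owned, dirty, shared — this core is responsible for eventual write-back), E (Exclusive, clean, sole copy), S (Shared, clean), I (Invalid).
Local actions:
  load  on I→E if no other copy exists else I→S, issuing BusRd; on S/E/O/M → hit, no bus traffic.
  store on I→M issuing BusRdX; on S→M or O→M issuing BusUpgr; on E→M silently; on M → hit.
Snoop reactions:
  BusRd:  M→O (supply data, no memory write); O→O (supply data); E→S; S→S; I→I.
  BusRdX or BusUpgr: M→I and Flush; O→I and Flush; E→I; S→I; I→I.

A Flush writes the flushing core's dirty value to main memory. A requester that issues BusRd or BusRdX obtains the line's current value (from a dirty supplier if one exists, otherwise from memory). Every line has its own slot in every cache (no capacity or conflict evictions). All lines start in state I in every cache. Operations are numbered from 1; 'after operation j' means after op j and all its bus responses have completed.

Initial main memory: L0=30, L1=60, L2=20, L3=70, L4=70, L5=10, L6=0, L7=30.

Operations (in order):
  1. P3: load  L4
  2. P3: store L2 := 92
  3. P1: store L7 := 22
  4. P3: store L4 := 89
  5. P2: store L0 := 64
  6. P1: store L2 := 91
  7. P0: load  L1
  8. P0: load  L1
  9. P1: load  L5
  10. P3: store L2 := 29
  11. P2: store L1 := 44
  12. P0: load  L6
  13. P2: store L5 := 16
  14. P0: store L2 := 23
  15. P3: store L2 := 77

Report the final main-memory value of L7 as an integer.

memory[L7] = 30

1. P3: load  L4  bus=[BusRd]  L4: P0=I P1=I P2=I P3=E  mem[L4]=70
2. P3: store L2 := 92  bus=[BusRdX]  L2: P0=I P1=I P2=I P3=M  mem[L2]=20
3. P1: store L7 := 22  bus=[BusRdX]  L7: P0=I P1=M P2=I P3=I  mem[L7]=30
4. P3: store L4 := 89  bus=[-]  L4: P0=I P1=I P2=I P3=M  mem[L4]=70
5. P2: store L0 := 64  bus=[BusRdX]  L0: P0=I P1=I P2=M P3=I  mem[L0]=30
6. P1: store L2 := 91  bus=[BusRdX,Flush]  L2: P0=I P1=M P2=I P3=I  mem[L2]=92
7. P0: load  L1  bus=[BusRd]  L1: P0=E P1=I P2=I P3=I  mem[L1]=60
8. P0: load  L1  bus=[-]  L1: P0=E P1=I P2=I P3=I  mem[L1]=60
9. P1: load  L5  bus=[BusRd]  L5: P0=I P1=E P2=I P3=I  mem[L5]=10
10. P3: store L2 := 29  bus=[BusRdX,Flush]  L2: P0=I P1=I P2=I P3=M  mem[L2]=91
11. P2: store L1 := 44  bus=[BusRdX]  L1: P0=I P1=I P2=M P3=I  mem[L1]=60
12. P0: load  L6  bus=[BusRd]  L6: P0=E P1=I P2=I P3=I  mem[L6]=0
13. P2: store L5 := 16  bus=[BusRdX]  L5: P0=I P1=I P2=M P3=I  mem[L5]=10
14. P0: store L2 := 23  bus=[BusRdX,Flush]  L2: P0=M P1=I P2=I P3=I  mem[L2]=29
15. P3: store L2 := 77  bus=[BusRdX,Flush]  L2: P0=I P1=I P2=I P3=M  mem[L2]=23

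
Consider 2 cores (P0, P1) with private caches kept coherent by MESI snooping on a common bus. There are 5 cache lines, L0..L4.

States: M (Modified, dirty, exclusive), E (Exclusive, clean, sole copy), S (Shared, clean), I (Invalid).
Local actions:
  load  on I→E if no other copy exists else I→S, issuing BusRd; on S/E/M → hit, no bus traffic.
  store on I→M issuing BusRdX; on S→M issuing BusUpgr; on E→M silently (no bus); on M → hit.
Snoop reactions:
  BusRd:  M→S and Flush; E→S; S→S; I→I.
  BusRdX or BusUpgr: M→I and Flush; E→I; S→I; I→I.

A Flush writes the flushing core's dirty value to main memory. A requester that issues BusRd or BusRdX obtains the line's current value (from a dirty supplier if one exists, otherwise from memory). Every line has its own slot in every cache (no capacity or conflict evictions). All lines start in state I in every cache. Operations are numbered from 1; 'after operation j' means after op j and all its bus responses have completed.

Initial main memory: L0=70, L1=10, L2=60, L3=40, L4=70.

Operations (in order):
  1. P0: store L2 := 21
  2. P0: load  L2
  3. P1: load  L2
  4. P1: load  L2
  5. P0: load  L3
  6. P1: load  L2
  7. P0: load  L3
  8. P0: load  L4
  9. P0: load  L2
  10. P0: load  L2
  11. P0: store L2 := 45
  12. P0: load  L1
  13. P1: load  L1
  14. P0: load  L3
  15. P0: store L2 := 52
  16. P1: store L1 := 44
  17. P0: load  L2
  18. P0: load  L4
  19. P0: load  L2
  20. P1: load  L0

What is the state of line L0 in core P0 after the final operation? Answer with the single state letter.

state = I

1. P0: store L2 := 21  bus=[BusRdX]  L2: P0=M P1=I  mem[L2]=60
2. P0: load  L2  bus=[-]  L2: P0=M P1=I  mem[L2]=60
3. P1: load  L2  bus=[BusRd,Flush]  L2: P0=S P1=S  mem[L2]=21
4. P1: load  L2  bus=[-]  L2: P0=S P1=S  mem[L2]=21
5. P0: load  L3  bus=[BusRd]  L3: P0=E P1=I  mem[L3]=40
6. P1: load  L2  bus=[-]  L2: P0=S P1=S  mem[L2]=21
7. P0: load  L3  bus=[-]  L3: P0=E P1=I  mem[L3]=40
8. P0: load  L4  bus=[BusRd]  L4: P0=E P1=I  mem[L4]=70
9. P0: load  L2  bus=[-]  L2: P0=S P1=S  mem[L2]=21
10. P0: load  L2  bus=[-]  L2: P0=S P1=S  mem[L2]=21
11. P0: store L2 := 45  bus=[BusUpgr]  L2: P0=M P1=I  mem[L2]=21
12. P0: load  L1  bus=[BusRd]  L1: P0=E P1=I  mem[L1]=10
13. P1: load  L1  bus=[BusRd]  L1: P0=S P1=S  mem[L1]=10
14. P0: load  L3  bus=[-]  L3: P0=E P1=I  mem[L3]=40
15. P0: store L2 := 52  bus=[-]  L2: P0=M P1=I  mem[L2]=21
16. P1: store L1 := 44  bus=[BusUpgr]  L1: P0=I P1=M  mem[L1]=10
17. P0: load  L2  bus=[-]  L2: P0=M P1=I  mem[L2]=21
18. P0: load  L4  bus=[-]  L4: P0=E P1=I  mem[L4]=70
19. P0: load  L2  bus=[-]  L2: P0=M P1=I  mem[L2]=21
20. P1: load  L0  bus=[BusRd]  L0: P0=I P1=E  mem[L0]=70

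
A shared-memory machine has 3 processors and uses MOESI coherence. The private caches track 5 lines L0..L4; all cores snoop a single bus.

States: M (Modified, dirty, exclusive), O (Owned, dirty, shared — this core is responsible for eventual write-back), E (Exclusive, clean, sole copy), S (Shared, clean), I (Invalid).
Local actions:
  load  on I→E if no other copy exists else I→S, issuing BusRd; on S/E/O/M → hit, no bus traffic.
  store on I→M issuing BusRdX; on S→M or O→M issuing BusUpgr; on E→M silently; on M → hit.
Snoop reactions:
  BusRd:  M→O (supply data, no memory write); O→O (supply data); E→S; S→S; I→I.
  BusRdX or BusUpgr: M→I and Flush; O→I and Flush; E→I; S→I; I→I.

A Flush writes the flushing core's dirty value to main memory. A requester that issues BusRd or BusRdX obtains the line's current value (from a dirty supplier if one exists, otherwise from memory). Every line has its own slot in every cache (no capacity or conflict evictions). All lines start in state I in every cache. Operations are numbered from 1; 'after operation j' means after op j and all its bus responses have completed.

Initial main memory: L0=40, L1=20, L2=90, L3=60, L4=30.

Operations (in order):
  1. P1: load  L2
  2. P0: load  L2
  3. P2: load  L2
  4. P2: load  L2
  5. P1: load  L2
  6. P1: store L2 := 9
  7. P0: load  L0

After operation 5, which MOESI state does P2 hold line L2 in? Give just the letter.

step 1: P1: load  L2  ⟶  IEI  (L2)  txn=BusRd  M[L2]=90
step 2: P0: load  L2  ⟶  SSI  (L2)  txn=BusRd  M[L2]=90
step 3: P2: load  L2  ⟶  SSS  (L2)  txn=BusRd  M[L2]=90
step 4: P2: load  L2  ⟶  SSS  (L2)  txn=∅  M[L2]=90
step 5: P1: load  L2  ⟶  SSS  (L2)  txn=∅  M[L2]=90
step 6: P1: store L2 := 9  ⟶  IMI  (L2)  txn=BusUpgr  M[L2]=90
step 7: P0: load  L0  ⟶  EII  (L0)  txn=BusRd  M[L0]=40

state = S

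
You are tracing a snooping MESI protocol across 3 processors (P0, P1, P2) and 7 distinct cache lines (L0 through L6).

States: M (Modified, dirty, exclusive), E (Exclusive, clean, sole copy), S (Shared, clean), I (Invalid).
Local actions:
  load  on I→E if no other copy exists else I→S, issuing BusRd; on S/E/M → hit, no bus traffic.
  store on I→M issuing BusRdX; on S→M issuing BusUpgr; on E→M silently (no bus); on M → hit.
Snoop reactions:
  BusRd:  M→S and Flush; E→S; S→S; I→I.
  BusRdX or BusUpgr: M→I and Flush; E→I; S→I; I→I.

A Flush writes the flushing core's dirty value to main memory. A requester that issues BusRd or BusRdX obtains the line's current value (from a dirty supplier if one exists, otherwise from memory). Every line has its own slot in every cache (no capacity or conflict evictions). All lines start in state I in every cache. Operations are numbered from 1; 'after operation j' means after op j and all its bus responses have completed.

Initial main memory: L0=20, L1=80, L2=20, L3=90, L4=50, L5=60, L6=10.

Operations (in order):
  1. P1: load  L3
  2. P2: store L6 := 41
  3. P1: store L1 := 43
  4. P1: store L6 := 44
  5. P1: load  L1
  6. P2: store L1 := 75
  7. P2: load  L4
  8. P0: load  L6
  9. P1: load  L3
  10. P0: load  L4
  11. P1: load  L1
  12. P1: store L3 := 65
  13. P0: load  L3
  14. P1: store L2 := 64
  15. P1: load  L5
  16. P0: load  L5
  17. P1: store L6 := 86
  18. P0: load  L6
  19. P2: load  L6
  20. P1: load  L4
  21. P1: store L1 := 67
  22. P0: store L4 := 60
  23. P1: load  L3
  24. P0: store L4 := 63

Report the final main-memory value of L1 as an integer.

  op1 P1: load  L3 → I/E/I on L3; bus BusRd; mem=90
  op2 P2: store L6 := 41 → I/I/M on L6; bus BusRdX; mem=10
  op3 P1: store L1 := 43 → I/M/I on L1; bus BusRdX; mem=80
  op4 P1: store L6 := 44 → I/M/I on L6; bus BusRdX Flush; mem=41
  op5 P1: load  L1 → I/M/I on L1; bus (none); mem=80
  op6 P2: store L1 := 75 → I/I/M on L1; bus BusRdX Flush; mem=43
  op7 P2: load  L4 → I/I/E on L4; bus BusRd; mem=50
  op8 P0: load  L6 → S/S/I on L6; bus BusRd Flush; mem=44
  op9 P1: load  L3 → I/E/I on L3; bus (none); mem=90
  op10 P0: load  L4 → S/I/S on L4; bus BusRd; mem=50
  op11 P1: load  L1 → I/S/S on L1; bus BusRd Flush; mem=75
  op12 P1: store L3 := 65 → I/M/I on L3; bus (none); mem=90
  op13 P0: load  L3 → S/S/I on L3; bus BusRd Flush; mem=65
  op14 P1: store L2 := 64 → I/M/I on L2; bus BusRdX; mem=20
  op15 P1: load  L5 → I/E/I on L5; bus BusRd; mem=60
  op16 P0: load  L5 → S/S/I on L5; bus BusRd; mem=60
  op17 P1: store L6 := 86 → I/M/I on L6; bus BusUpgr; mem=44
  op18 P0: load  L6 → S/S/I on L6; bus BusRd Flush; mem=86
  op19 P2: load  L6 → S/S/S on L6; bus BusRd; mem=86
  op20 P1: load  L4 → S/S/S on L4; bus BusRd; mem=50
  op21 P1: store L1 := 67 → I/M/I on L1; bus BusUpgr; mem=75
  op22 P0: store L4 := 60 → M/I/I on L4; bus BusUpgr; mem=50
  op23 P1: load  L3 → S/S/I on L3; bus (none); mem=65
  op24 P0: store L4 := 63 → M/I/I on L4; bus (none); mem=50

memory[L1] = 75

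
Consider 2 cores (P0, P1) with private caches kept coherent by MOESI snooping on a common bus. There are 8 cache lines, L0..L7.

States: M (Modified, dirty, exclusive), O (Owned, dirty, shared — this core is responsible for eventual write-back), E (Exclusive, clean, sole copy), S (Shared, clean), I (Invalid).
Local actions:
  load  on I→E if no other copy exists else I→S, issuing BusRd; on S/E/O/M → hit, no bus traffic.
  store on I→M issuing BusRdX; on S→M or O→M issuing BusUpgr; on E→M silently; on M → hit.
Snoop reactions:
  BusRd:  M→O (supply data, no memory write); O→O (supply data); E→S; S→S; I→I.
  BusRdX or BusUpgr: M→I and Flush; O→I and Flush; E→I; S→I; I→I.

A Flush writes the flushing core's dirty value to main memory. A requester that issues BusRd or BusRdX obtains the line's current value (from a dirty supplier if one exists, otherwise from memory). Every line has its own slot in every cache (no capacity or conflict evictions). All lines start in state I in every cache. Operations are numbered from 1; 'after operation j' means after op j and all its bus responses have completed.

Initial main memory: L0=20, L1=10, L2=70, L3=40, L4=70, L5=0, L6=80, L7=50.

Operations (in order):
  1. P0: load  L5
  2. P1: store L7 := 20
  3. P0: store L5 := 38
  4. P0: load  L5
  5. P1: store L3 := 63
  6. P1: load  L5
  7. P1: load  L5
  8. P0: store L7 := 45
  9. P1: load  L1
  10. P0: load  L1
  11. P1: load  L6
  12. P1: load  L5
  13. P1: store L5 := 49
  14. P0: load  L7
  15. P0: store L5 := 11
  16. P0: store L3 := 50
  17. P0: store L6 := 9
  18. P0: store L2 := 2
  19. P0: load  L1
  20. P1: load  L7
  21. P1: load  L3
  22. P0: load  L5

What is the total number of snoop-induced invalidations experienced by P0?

[1] P0: load  L5 | P0:E(0), P1:I | bus: BusRd
[2] P1: store L7 := 20 | P0:I, P1:M(20) | bus: BusRdX
[3] P0: store L5 := 38 | P0:M(38), P1:I | bus: none
[4] P0: load  L5 | P0:M(38), P1:I | bus: none
[5] P1: store L3 := 63 | P0:I, P1:M(63) | bus: BusRdX
[6] P1: load  L5 | P0:O(38), P1:S(38) | bus: BusRd
[7] P1: load  L5 | P0:O(38), P1:S(38) | bus: none
[8] P0: store L7 := 45 | P0:M(45), P1:I | bus: BusRdX,Flush
[9] P1: load  L1 | P0:I, P1:E(10) | bus: BusRd
[10] P0: load  L1 | P0:S(10), P1:S(10) | bus: BusRd
[11] P1: load  L6 | P0:I, P1:E(80) | bus: BusRd
[12] P1: load  L5 | P0:O(38), P1:S(38) | bus: none
[13] P1: store L5 := 49 | P0:I, P1:M(49) | bus: BusUpgr,Flush
[14] P0: load  L7 | P0:M(45), P1:I | bus: none
[15] P0: store L5 := 11 | P0:M(11), P1:I | bus: BusRdX,Flush
[16] P0: store L3 := 50 | P0:M(50), P1:I | bus: BusRdX,Flush
[17] P0: store L6 := 9 | P0:M(9), P1:I | bus: BusRdX
[18] P0: store L2 := 2 | P0:M(2), P1:I | bus: BusRdX
[19] P0: load  L1 | P0:S(10), P1:S(10) | bus: none
[20] P1: load  L7 | P0:O(45), P1:S(45) | bus: BusRd
[21] P1: load  L3 | P0:O(50), P1:S(50) | bus: BusRd
[22] P0: load  L5 | P0:M(11), P1:I | bus: none

invalidations = 1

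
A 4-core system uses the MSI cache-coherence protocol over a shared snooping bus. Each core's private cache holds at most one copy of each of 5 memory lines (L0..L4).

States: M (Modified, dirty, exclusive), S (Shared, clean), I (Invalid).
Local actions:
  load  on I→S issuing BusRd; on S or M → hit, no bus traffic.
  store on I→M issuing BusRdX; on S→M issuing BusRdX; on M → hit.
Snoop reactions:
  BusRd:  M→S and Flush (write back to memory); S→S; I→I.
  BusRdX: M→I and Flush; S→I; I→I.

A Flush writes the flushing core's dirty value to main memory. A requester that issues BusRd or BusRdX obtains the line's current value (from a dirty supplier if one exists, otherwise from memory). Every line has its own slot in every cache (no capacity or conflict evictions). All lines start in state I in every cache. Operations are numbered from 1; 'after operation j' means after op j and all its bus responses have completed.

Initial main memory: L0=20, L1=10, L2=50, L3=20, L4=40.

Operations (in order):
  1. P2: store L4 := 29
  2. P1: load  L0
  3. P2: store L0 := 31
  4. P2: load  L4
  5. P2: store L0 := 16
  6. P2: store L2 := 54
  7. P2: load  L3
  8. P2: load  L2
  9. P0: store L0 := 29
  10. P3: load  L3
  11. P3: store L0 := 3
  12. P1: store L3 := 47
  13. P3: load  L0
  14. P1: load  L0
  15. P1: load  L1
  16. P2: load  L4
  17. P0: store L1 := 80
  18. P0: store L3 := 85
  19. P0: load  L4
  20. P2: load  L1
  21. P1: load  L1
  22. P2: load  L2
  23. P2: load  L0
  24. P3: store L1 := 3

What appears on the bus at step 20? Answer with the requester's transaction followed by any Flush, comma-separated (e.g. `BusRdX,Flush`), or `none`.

bus = BusRd,Flush

  op1 P2: store L4 := 29 → I/I/M/I on L4; bus BusRdX; mem=40
  op2 P1: load  L0 → I/S/I/I on L0; bus BusRd; mem=20
  op3 P2: store L0 := 31 → I/I/M/I on L0; bus BusRdX; mem=20
  op4 P2: load  L4 → I/I/M/I on L4; bus (none); mem=40
  op5 P2: store L0 := 16 → I/I/M/I on L0; bus (none); mem=20
  op6 P2: store L2 := 54 → I/I/M/I on L2; bus BusRdX; mem=50
  op7 P2: load  L3 → I/I/S/I on L3; bus BusRd; mem=20
  op8 P2: load  L2 → I/I/M/I on L2; bus (none); mem=50
  op9 P0: store L0 := 29 → M/I/I/I on L0; bus BusRdX Flush; mem=16
  op10 P3: load  L3 → I/I/S/S on L3; bus BusRd; mem=20
  op11 P3: store L0 := 3 → I/I/I/M on L0; bus BusRdX Flush; mem=29
  op12 P1: store L3 := 47 → I/M/I/I on L3; bus BusRdX; mem=20
  op13 P3: load  L0 → I/I/I/M on L0; bus (none); mem=29
  op14 P1: load  L0 → I/S/I/S on L0; bus BusRd Flush; mem=3
  op15 P1: load  L1 → I/S/I/I on L1; bus BusRd; mem=10
  op16 P2: load  L4 → I/I/M/I on L4; bus (none); mem=40
  op17 P0: store L1 := 80 → M/I/I/I on L1; bus BusRdX; mem=10
  op18 P0: store L3 := 85 → M/I/I/I on L3; bus BusRdX Flush; mem=47
  op19 P0: load  L4 → S/I/S/I on L4; bus BusRd Flush; mem=29
  op20 P2: load  L1 → S/I/S/I on L1; bus BusRd Flush; mem=80
  op21 P1: load  L1 → S/S/S/I on L1; bus BusRd; mem=80
  op22 P2: load  L2 → I/I/M/I on L2; bus (none); mem=50
  op23 P2: load  L0 → I/S/S/S on L0; bus BusRd; mem=3
  op24 P3: store L1 := 3 → I/I/I/M on L1; bus BusRdX; mem=80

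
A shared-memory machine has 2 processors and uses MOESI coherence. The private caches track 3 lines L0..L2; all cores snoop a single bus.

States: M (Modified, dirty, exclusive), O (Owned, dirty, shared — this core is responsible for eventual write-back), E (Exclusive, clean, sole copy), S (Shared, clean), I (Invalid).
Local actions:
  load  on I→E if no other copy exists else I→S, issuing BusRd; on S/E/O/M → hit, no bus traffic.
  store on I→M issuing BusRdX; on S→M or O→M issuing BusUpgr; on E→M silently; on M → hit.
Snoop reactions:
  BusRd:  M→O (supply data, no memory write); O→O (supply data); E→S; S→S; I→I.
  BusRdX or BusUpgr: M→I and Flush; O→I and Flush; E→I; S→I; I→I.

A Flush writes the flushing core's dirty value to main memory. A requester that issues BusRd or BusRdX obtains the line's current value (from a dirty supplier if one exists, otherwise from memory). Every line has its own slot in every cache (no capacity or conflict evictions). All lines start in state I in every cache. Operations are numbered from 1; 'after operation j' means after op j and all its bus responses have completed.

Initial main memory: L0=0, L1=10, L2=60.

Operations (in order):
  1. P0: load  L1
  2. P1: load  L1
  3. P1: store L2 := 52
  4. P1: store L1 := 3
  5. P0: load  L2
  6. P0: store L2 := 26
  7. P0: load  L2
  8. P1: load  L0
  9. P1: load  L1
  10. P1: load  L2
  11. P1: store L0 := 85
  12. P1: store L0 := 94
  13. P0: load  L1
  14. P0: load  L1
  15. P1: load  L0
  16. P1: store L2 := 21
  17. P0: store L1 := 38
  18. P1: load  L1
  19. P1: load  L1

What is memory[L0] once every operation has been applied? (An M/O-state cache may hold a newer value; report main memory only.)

memory[L0] = 0

[1] P0: load  L1 | P0:E(10), P1:I | bus: BusRd
[2] P1: load  L1 | P0:S(10), P1:S(10) | bus: BusRd
[3] P1: store L2 := 52 | P0:I, P1:M(52) | bus: BusRdX
[4] P1: store L1 := 3 | P0:I, P1:M(3) | bus: BusUpgr
[5] P0: load  L2 | P0:S(52), P1:O(52) | bus: BusRd
[6] P0: store L2 := 26 | P0:M(26), P1:I | bus: BusUpgr,Flush
[7] P0: load  L2 | P0:M(26), P1:I | bus: none
[8] P1: load  L0 | P0:I, P1:E(0) | bus: BusRd
[9] P1: load  L1 | P0:I, P1:M(3) | bus: none
[10] P1: load  L2 | P0:O(26), P1:S(26) | bus: BusRd
[11] P1: store L0 := 85 | P0:I, P1:M(85) | bus: none
[12] P1: store L0 := 94 | P0:I, P1:M(94) | bus: none
[13] P0: load  L1 | P0:S(3), P1:O(3) | bus: BusRd
[14] P0: load  L1 | P0:S(3), P1:O(3) | bus: none
[15] P1: load  L0 | P0:I, P1:M(94) | bus: none
[16] P1: store L2 := 21 | P0:I, P1:M(21) | bus: BusUpgr,Flush
[17] P0: store L1 := 38 | P0:M(38), P1:I | bus: BusUpgr,Flush
[18] P1: load  L1 | P0:O(38), P1:S(38) | bus: BusRd
[19] P1: load  L1 | P0:O(38), P1:S(38) | bus: none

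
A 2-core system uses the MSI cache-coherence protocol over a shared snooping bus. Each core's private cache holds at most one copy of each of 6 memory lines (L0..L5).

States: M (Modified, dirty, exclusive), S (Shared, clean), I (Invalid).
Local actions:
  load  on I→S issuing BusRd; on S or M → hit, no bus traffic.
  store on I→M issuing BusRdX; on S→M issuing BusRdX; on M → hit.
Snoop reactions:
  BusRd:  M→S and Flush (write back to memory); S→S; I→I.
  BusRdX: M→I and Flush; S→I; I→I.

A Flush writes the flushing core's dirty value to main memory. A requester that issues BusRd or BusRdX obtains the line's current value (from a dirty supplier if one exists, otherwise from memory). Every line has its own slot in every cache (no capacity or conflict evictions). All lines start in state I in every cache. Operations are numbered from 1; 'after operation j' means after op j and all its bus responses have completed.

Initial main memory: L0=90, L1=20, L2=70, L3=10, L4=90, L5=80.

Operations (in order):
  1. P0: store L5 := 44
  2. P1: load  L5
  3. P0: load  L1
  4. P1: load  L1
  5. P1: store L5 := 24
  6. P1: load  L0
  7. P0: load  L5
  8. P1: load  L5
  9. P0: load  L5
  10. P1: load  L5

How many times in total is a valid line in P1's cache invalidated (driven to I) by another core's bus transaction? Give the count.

invalidations = 0

1. P0: store L5 := 44  bus=[BusRdX]  L5: P0=M P1=I  mem[L5]=80
2. P1: load  L5  bus=[BusRd,Flush]  L5: P0=S P1=S  mem[L5]=44
3. P0: load  L1  bus=[BusRd]  L1: P0=S P1=I  mem[L1]=20
4. P1: load  L1  bus=[BusRd]  L1: P0=S P1=S  mem[L1]=20
5. P1: store L5 := 24  bus=[BusRdX]  L5: P0=I P1=M  mem[L5]=44
6. P1: load  L0  bus=[BusRd]  L0: P0=I P1=S  mem[L0]=90
7. P0: load  L5  bus=[BusRd,Flush]  L5: P0=S P1=S  mem[L5]=24
8. P1: load  L5  bus=[-]  L5: P0=S P1=S  mem[L5]=24
9. P0: load  L5  bus=[-]  L5: P0=S P1=S  mem[L5]=24
10. P1: load  L5  bus=[-]  L5: P0=S P1=S  mem[L5]=24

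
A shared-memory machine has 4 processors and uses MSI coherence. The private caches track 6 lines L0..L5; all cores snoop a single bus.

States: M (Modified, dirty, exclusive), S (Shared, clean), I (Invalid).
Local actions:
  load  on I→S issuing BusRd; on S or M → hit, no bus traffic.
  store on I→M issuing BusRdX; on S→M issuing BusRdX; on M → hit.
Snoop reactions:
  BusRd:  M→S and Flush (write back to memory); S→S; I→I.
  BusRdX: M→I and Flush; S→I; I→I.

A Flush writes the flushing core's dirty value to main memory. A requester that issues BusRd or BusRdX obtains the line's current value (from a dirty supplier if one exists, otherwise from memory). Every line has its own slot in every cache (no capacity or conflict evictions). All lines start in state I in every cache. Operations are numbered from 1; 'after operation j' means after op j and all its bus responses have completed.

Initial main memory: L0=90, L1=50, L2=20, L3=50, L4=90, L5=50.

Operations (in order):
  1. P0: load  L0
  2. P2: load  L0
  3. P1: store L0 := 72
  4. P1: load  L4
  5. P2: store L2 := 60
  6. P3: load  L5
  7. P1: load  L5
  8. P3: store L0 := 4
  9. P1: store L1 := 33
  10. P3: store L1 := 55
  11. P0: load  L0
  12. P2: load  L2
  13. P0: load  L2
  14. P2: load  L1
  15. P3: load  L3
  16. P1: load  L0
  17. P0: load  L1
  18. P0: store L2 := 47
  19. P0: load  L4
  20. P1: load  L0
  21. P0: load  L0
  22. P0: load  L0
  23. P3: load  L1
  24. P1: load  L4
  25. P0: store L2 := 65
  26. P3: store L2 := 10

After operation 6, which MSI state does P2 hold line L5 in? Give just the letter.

  op1 P0: load  L0 → S/I/I/I on L0; bus BusRd; mem=90
  op2 P2: load  L0 → S/I/S/I on L0; bus BusRd; mem=90
  op3 P1: store L0 := 72 → I/M/I/I on L0; bus BusRdX; mem=90
  op4 P1: load  L4 → I/S/I/I on L4; bus BusRd; mem=90
  op5 P2: store L2 := 60 → I/I/M/I on L2; bus BusRdX; mem=20
  op6 P3: load  L5 → I/I/I/S on L5; bus BusRd; mem=50
  op7 P1: load  L5 → I/S/I/S on L5; bus BusRd; mem=50
  op8 P3: store L0 := 4 → I/I/I/M on L0; bus BusRdX Flush; mem=72
  op9 P1: store L1 := 33 → I/M/I/I on L1; bus BusRdX; mem=50
  op10 P3: store L1 := 55 → I/I/I/M on L1; bus BusRdX Flush; mem=33
  op11 P0: load  L0 → S/I/I/S on L0; bus BusRd Flush; mem=4
  op12 P2: load  L2 → I/I/M/I on L2; bus (none); mem=20
  op13 P0: load  L2 → S/I/S/I on L2; bus BusRd Flush; mem=60
  op14 P2: load  L1 → I/I/S/S on L1; bus BusRd Flush; mem=55
  op15 P3: load  L3 → I/I/I/S on L3; bus BusRd; mem=50
  op16 P1: load  L0 → S/S/I/S on L0; bus BusRd; mem=4
  op17 P0: load  L1 → S/I/S/S on L1; bus BusRd; mem=55
  op18 P0: store L2 := 47 → M/I/I/I on L2; bus BusRdX; mem=60
  op19 P0: load  L4 → S/S/I/I on L4; bus BusRd; mem=90
  op20 P1: load  L0 → S/S/I/S on L0; bus (none); mem=4
  op21 P0: load  L0 → S/S/I/S on L0; bus (none); mem=4
  op22 P0: load  L0 → S/S/I/S on L0; bus (none); mem=4
  op23 P3: load  L1 → S/I/S/S on L1; bus (none); mem=55
  op24 P1: load  L4 → S/S/I/I on L4; bus (none); mem=90
  op25 P0: store L2 := 65 → M/I/I/I on L2; bus (none); mem=60
  op26 P3: store L2 := 10 → I/I/I/M on L2; bus BusRdX Flush; mem=65

state = I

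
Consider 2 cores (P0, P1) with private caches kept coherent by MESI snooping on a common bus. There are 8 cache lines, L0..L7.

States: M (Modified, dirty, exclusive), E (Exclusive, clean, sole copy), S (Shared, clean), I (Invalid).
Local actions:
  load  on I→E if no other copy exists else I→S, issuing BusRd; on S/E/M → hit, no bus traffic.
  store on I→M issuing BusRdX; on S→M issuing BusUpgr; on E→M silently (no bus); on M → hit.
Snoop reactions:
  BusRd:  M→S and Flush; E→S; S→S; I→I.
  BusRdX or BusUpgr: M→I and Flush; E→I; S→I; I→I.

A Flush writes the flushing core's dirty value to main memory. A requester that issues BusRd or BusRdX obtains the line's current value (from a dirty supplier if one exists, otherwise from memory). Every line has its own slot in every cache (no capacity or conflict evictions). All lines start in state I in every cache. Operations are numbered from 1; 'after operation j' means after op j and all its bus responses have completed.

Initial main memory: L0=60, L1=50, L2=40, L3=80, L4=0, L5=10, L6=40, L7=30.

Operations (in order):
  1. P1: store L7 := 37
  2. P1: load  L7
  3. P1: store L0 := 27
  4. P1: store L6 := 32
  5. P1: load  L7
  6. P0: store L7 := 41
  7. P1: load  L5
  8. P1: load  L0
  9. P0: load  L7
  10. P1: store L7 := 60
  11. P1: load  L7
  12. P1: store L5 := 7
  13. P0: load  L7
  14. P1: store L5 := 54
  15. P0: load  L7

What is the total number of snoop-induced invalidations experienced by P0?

1. P1: store L7 := 37  bus=[BusRdX]  L7: P0=I P1=M  mem[L7]=30
2. P1: load  L7  bus=[-]  L7: P0=I P1=M  mem[L7]=30
3. P1: store L0 := 27  bus=[BusRdX]  L0: P0=I P1=M  mem[L0]=60
4. P1: store L6 := 32  bus=[BusRdX]  L6: P0=I P1=M  mem[L6]=40
5. P1: load  L7  bus=[-]  L7: P0=I P1=M  mem[L7]=30
6. P0: store L7 := 41  bus=[BusRdX,Flush]  L7: P0=M P1=I  mem[L7]=37
7. P1: load  L5  bus=[BusRd]  L5: P0=I P1=E  mem[L5]=10
8. P1: load  L0  bus=[-]  L0: P0=I P1=M  mem[L0]=60
9. P0: load  L7  bus=[-]  L7: P0=M P1=I  mem[L7]=37
10. P1: store L7 := 60  bus=[BusRdX,Flush]  L7: P0=I P1=M  mem[L7]=41
11. P1: load  L7  bus=[-]  L7: P0=I P1=M  mem[L7]=41
12. P1: store L5 := 7  bus=[-]  L5: P0=I P1=M  mem[L5]=10
13. P0: load  L7  bus=[BusRd,Flush]  L7: P0=S P1=S  mem[L7]=60
14. P1: store L5 := 54  bus=[-]  L5: P0=I P1=M  mem[L5]=10
15. P0: load  L7  bus=[-]  L7: P0=S P1=S  mem[L7]=60

invalidations = 1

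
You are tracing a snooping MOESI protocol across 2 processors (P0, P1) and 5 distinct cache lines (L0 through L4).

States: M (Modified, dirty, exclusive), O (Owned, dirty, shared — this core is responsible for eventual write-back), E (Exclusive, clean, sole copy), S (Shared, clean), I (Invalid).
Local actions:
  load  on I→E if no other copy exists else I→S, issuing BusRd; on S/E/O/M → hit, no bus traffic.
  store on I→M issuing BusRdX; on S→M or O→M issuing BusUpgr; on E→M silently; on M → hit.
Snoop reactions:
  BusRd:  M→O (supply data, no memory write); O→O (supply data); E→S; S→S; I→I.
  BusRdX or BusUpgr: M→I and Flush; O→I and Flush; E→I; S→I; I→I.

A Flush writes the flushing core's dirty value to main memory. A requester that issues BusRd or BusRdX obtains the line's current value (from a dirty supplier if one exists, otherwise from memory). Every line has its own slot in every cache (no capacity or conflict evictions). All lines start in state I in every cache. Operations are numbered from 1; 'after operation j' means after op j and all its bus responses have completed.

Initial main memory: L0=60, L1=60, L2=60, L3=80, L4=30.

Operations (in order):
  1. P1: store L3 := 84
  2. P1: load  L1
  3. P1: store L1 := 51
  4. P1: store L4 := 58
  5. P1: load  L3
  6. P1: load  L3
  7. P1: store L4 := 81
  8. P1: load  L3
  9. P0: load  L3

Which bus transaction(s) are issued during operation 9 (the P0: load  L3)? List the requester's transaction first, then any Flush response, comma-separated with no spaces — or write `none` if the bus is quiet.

  op1 P1: store L3 := 84 → I/M on L3; bus BusRdX; mem=80
  op2 P1: load  L1 → I/E on L1; bus BusRd; mem=60
  op3 P1: store L1 := 51 → I/M on L1; bus (none); mem=60
  op4 P1: store L4 := 58 → I/M on L4; bus BusRdX; mem=30
  op5 P1: load  L3 → I/M on L3; bus (none); mem=80
  op6 P1: load  L3 → I/M on L3; bus (none); mem=80
  op7 P1: store L4 := 81 → I/M on L4; bus (none); mem=30
  op8 P1: load  L3 → I/M on L3; bus (none); mem=80
  op9 P0: load  L3 → S/O on L3; bus BusRd; mem=80

bus = BusRd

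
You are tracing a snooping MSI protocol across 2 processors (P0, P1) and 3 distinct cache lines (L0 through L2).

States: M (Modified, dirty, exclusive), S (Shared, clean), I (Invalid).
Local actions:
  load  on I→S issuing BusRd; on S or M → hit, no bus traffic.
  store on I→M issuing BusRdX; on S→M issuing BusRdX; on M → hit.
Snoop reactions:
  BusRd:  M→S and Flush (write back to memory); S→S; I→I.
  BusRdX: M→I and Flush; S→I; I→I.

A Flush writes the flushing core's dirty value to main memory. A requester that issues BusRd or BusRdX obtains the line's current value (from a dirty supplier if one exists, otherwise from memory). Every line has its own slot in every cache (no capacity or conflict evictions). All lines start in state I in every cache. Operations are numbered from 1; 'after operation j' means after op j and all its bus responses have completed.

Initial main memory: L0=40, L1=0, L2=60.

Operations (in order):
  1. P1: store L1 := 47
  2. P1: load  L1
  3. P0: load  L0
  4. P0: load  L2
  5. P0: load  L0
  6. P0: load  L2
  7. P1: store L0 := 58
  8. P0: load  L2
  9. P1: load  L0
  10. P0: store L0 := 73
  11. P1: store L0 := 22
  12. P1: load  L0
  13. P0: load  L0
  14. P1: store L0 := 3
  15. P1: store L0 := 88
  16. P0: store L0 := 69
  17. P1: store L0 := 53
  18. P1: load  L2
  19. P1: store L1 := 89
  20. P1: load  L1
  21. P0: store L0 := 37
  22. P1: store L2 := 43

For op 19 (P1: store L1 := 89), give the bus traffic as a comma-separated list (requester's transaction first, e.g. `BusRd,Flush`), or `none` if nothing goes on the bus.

bus = none

step 1: P1: store L1 := 47  ⟶  IM  (L1)  txn=BusRdX  M[L1]=0
step 2: P1: load  L1  ⟶  IM  (L1)  txn=∅  M[L1]=0
step 3: P0: load  L0  ⟶  SI  (L0)  txn=BusRd  M[L0]=40
step 4: P0: load  L2  ⟶  SI  (L2)  txn=BusRd  M[L2]=60
step 5: P0: load  L0  ⟶  SI  (L0)  txn=∅  M[L0]=40
step 6: P0: load  L2  ⟶  SI  (L2)  txn=∅  M[L2]=60
step 7: P1: store L0 := 58  ⟶  IM  (L0)  txn=BusRdX  M[L0]=40
step 8: P0: load  L2  ⟶  SI  (L2)  txn=∅  M[L2]=60
step 9: P1: load  L0  ⟶  IM  (L0)  txn=∅  M[L0]=40
step 10: P0: store L0 := 73  ⟶  MI  (L0)  txn=BusRdX+Flush  M[L0]=58
step 11: P1: store L0 := 22  ⟶  IM  (L0)  txn=BusRdX+Flush  M[L0]=73
step 12: P1: load  L0  ⟶  IM  (L0)  txn=∅  M[L0]=73
step 13: P0: load  L0  ⟶  SS  (L0)  txn=BusRd+Flush  M[L0]=22
step 14: P1: store L0 := 3  ⟶  IM  (L0)  txn=BusRdX  M[L0]=22
step 15: P1: store L0 := 88  ⟶  IM  (L0)  txn=∅  M[L0]=22
step 16: P0: store L0 := 69  ⟶  MI  (L0)  txn=BusRdX+Flush  M[L0]=88
step 17: P1: store L0 := 53  ⟶  IM  (L0)  txn=BusRdX+Flush  M[L0]=69
step 18: P1: load  L2  ⟶  SS  (L2)  txn=BusRd  M[L2]=60
step 19: P1: store L1 := 89  ⟶  IM  (L1)  txn=∅  M[L1]=0
step 20: P1: load  L1  ⟶  IM  (L1)  txn=∅  M[L1]=0
step 21: P0: store L0 := 37  ⟶  MI  (L0)  txn=BusRdX+Flush  M[L0]=53
step 22: P1: store L2 := 43  ⟶  IM  (L2)  txn=BusRdX  M[L2]=60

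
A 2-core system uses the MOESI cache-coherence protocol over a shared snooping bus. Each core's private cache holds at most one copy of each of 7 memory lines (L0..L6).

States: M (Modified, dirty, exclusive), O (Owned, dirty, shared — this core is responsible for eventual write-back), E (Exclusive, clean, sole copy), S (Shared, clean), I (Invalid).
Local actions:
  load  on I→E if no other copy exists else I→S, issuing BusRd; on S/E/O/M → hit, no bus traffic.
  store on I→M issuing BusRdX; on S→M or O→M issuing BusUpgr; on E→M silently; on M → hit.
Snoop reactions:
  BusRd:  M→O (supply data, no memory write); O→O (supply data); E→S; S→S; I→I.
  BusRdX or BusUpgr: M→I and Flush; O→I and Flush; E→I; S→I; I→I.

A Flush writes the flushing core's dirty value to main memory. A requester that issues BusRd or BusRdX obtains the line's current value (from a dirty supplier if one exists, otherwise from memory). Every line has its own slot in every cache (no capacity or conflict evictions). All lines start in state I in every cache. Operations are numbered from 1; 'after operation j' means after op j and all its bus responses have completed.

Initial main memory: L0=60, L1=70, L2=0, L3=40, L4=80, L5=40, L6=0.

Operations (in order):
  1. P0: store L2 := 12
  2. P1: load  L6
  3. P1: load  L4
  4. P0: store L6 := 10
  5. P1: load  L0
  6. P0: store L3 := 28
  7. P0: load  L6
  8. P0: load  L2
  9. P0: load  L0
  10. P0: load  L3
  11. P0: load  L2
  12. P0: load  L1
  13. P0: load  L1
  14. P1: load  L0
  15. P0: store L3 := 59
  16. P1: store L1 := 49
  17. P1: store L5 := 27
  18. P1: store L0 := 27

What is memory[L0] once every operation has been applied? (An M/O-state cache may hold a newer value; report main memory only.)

1. P0: store L2 := 12  bus=[BusRdX]  L2: P0=M P1=I  mem[L2]=0
2. P1: load  L6  bus=[BusRd]  L6: P0=I P1=E  mem[L6]=0
3. P1: load  L4  bus=[BusRd]  L4: P0=I P1=E  mem[L4]=80
4. P0: store L6 := 10  bus=[BusRdX]  L6: P0=M P1=I  mem[L6]=0
5. P1: load  L0  bus=[BusRd]  L0: P0=I P1=E  mem[L0]=60
6. P0: store L3 := 28  bus=[BusRdX]  L3: P0=M P1=I  mem[L3]=40
7. P0: load  L6  bus=[-]  L6: P0=M P1=I  mem[L6]=0
8. P0: load  L2  bus=[-]  L2: P0=M P1=I  mem[L2]=0
9. P0: load  L0  bus=[BusRd]  L0: P0=S P1=S  mem[L0]=60
10. P0: load  L3  bus=[-]  L3: P0=M P1=I  mem[L3]=40
11. P0: load  L2  bus=[-]  L2: P0=M P1=I  mem[L2]=0
12. P0: load  L1  bus=[BusRd]  L1: P0=E P1=I  mem[L1]=70
13. P0: load  L1  bus=[-]  L1: P0=E P1=I  mem[L1]=70
14. P1: load  L0  bus=[-]  L0: P0=S P1=S  mem[L0]=60
15. P0: store L3 := 59  bus=[-]  L3: P0=M P1=I  mem[L3]=40
16. P1: store L1 := 49  bus=[BusRdX]  L1: P0=I P1=M  mem[L1]=70
17. P1: store L5 := 27  bus=[BusRdX]  L5: P0=I P1=M  mem[L5]=40
18. P1: store L0 := 27  bus=[BusUpgr]  L0: P0=I P1=M  mem[L0]=60

memory[L0] = 60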